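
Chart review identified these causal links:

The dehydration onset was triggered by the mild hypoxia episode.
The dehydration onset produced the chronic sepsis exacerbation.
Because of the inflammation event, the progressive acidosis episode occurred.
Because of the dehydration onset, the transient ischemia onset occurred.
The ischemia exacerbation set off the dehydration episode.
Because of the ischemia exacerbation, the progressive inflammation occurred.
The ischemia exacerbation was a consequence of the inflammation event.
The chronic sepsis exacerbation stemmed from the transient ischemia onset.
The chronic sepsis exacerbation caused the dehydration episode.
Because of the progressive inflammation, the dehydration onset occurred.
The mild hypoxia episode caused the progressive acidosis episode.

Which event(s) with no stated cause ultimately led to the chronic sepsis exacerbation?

Tracing upstream from the chronic sepsis exacerbation: the chronic sepsis exacerbation ← the dehydration onset ← the progressive inflammation ← the ischemia exacerbation ← the inflammation event.
A separate upstream branch: the chronic sepsis exacerbation ← the dehydration onset ← the mild hypoxia episode.
Each of those chain origins has no stated cause.

the inflammation event, the mild hypoxia episode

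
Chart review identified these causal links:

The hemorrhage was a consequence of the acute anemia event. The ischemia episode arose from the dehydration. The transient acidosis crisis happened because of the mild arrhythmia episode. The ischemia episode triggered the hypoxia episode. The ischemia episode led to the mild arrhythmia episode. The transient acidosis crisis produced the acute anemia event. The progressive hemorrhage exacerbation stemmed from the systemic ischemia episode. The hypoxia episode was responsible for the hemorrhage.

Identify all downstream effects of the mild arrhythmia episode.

the acute anemia event, the hemorrhage, the transient acidosis crisis

Direct effects: the transient acidosis crisis.
2 steps out: the acute anemia event.
3 steps out: the hemorrhage.
Not reachable from it: the systemic ischemia episode, the dehydration, the progressive hemorrhage exacerbation, the ischemia episode, the hypoxia episode.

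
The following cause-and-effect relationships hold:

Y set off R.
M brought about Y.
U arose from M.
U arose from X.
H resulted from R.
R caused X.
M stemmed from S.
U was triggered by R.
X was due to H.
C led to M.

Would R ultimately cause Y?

No

R leads to H, X, U; Y is not among them.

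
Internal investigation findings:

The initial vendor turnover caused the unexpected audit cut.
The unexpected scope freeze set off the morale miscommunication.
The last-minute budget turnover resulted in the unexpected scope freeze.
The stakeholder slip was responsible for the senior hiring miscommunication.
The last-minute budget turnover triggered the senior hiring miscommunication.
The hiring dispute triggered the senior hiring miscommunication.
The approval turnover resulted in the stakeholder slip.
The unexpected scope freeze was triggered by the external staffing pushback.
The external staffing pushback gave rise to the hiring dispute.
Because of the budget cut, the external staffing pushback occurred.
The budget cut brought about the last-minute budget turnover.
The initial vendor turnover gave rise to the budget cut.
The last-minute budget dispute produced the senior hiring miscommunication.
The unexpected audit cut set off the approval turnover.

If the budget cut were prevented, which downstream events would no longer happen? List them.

Downstream of the budget cut: the last-minute budget turnover, the external staffing pushback, the hiring dispute, the senior hiring miscommunication, the unexpected scope freeze, the morale miscommunication.
Of those, still caused via another path: the senior hiring miscommunication.
The remainder have no surviving cause.

the external staffing pushback, the hiring dispute, the last-minute budget turnover, the morale miscommunication, the unexpected scope freeze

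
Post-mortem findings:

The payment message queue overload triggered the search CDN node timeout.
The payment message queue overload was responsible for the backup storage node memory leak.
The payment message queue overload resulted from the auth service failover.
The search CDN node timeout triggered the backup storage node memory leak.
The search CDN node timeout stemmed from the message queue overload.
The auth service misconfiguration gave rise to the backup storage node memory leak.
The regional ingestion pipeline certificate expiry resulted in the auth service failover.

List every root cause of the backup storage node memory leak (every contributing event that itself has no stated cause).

Tracing upstream from the backup storage node memory leak: the backup storage node memory leak ← the auth service misconfiguration.
A separate upstream branch: the backup storage node memory leak ← the payment message queue overload ← the auth service failover ← the regional ingestion pipeline certificate expiry.
A separate upstream branch: the backup storage node memory leak ← the search CDN node timeout ← the message queue overload.
Each of those chain origins has no stated cause.

the auth service misconfiguration, the message queue overload, the regional ingestion pipeline certificate expiry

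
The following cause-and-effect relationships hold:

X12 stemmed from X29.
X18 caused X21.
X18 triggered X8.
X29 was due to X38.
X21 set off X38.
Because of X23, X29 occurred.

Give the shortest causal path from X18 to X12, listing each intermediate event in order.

X18 → X21
X21 → X38
X38 → X29
X29 → X12
Length: 4 steps.

X18 → X21 → X38 → X29 → X12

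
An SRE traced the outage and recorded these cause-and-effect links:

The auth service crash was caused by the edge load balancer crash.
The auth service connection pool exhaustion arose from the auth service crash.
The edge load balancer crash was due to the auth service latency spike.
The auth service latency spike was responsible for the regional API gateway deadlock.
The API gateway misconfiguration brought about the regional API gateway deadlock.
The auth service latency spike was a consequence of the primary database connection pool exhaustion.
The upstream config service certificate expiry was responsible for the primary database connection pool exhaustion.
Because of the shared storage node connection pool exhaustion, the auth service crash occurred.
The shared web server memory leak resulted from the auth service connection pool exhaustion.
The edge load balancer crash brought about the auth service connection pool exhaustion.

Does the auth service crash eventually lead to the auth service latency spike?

The auth service crash leads to the auth service connection pool exhaustion, the shared web server memory leak; the auth service latency spike is not among them.

No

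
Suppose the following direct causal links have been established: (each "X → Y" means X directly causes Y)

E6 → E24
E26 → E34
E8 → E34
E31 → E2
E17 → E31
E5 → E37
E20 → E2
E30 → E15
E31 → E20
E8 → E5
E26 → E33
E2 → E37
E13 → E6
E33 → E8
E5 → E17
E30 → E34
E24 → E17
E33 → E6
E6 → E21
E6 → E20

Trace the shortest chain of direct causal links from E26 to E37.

E26 → E33
E33 → E8
E8 → E5
E5 → E37
Length: 4 steps.

E26 → E33 → E8 → E5 → E37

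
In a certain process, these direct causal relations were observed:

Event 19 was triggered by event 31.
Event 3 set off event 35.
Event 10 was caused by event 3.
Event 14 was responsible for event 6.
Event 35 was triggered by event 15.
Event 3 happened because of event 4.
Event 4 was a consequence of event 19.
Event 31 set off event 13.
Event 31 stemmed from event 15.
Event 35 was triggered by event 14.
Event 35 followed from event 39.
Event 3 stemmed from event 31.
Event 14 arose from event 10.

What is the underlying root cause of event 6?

Tracing upstream from event 6: event 6 ← event 14 ← event 10 ← event 3 ← event 31 ← event 15.
Event 15 has no stated cause, so it is the root.

event 15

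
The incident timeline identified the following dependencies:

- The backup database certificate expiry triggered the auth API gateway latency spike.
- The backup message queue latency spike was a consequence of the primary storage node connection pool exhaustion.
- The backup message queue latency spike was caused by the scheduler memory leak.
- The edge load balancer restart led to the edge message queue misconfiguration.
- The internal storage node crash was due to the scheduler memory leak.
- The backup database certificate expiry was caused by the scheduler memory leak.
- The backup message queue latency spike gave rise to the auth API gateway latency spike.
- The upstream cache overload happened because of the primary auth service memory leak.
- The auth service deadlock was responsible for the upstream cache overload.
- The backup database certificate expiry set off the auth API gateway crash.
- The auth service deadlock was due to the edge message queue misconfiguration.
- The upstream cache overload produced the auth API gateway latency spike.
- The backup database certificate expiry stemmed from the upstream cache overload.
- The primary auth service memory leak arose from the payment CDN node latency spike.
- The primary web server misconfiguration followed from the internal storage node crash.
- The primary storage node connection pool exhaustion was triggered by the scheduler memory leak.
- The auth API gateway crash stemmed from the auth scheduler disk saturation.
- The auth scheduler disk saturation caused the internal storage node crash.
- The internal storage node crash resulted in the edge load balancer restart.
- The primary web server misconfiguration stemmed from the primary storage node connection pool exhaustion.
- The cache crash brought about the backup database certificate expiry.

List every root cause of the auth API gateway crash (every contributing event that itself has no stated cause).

Tracing upstream from the auth API gateway crash: the auth API gateway crash ← the backup database certificate expiry ← the scheduler memory leak.
A separate upstream branch: the auth API gateway crash ← the auth scheduler disk saturation.
A separate upstream branch: the auth API gateway crash ← the backup database certificate expiry ← the cache crash.
A separate upstream branch: the auth API gateway crash ← the backup database certificate expiry ← the upstream cache overload ← the primary auth service memory leak ← the payment CDN node latency spike.
Each of those chain origins has no stated cause.

the auth scheduler disk saturation, the cache crash, the payment CDN node latency spike, the scheduler memory leak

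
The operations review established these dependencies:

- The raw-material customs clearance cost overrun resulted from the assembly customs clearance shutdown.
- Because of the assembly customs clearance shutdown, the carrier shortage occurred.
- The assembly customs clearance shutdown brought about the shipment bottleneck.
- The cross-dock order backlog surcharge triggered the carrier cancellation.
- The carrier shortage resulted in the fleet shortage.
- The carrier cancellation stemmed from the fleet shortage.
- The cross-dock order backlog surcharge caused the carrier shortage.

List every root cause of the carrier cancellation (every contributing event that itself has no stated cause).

Tracing upstream from the carrier cancellation: the carrier cancellation ← the fleet shortage ← the carrier shortage ← the assembly customs clearance shutdown.
A separate upstream branch: the carrier cancellation ← the cross-dock order backlog surcharge.
Each of those chain origins has no stated cause.

the assembly customs clearance shutdown, the cross-dock order backlog surcharge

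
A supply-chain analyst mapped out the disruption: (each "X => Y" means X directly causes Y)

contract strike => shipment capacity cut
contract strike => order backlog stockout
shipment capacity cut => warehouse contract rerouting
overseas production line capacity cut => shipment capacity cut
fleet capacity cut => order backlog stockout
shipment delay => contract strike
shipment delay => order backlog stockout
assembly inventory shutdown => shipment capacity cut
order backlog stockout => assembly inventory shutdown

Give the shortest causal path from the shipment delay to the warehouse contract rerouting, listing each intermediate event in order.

the shipment delay → the contract strike → the shipment capacity cut → the warehouse contract rerouting

the shipment delay → the contract strike
the contract strike → the shipment capacity cut
the shipment capacity cut → the warehouse contract rerouting
Length: 3 steps.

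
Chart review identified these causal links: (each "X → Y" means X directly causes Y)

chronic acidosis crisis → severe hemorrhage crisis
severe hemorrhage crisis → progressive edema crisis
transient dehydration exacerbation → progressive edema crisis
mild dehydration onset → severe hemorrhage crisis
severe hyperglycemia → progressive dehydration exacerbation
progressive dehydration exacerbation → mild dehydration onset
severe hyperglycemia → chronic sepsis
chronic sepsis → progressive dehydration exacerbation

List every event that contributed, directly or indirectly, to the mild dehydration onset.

the chronic sepsis, the progressive dehydration exacerbation, the severe hyperglycemia

Immediate cause of the mild dehydration onset: the progressive dehydration exacerbation.
Further upstream: the severe hyperglycemia, the chronic sepsis.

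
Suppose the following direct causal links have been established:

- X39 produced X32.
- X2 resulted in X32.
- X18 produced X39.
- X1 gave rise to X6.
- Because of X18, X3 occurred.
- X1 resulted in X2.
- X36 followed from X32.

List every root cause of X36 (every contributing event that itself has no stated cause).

X1, X18

Tracing upstream from X36: X36 ← X32 ← X2 ← X1.
A separate upstream branch: X36 ← X32 ← X39 ← X18.
Each of those chain origins has no stated cause.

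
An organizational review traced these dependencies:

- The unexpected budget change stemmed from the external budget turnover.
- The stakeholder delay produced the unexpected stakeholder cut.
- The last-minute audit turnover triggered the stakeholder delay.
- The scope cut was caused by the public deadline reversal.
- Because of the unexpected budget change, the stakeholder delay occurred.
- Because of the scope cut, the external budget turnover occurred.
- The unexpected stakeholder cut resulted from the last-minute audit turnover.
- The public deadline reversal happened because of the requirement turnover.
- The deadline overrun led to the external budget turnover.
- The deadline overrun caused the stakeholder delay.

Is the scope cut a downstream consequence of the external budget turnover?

No

The external budget turnover leads to the unexpected budget change, the stakeholder delay, the unexpected stakeholder cut; the scope cut is not among them.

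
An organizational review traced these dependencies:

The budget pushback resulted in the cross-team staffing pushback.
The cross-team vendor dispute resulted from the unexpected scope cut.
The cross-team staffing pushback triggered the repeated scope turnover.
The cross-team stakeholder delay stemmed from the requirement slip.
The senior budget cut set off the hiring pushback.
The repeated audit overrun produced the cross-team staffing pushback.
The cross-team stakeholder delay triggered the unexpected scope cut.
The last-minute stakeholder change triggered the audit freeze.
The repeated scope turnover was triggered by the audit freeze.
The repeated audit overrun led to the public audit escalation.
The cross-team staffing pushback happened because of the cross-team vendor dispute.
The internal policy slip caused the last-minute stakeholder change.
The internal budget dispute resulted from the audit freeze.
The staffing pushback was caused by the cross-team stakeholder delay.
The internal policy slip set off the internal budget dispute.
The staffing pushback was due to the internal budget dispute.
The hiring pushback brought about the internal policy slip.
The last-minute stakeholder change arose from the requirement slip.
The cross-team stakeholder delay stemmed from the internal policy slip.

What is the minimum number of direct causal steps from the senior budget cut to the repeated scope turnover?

5

Shortest chain: the senior budget cut → the hiring pushback → the internal policy slip → the last-minute stakeholder change → the audit freeze → the repeated scope turnover.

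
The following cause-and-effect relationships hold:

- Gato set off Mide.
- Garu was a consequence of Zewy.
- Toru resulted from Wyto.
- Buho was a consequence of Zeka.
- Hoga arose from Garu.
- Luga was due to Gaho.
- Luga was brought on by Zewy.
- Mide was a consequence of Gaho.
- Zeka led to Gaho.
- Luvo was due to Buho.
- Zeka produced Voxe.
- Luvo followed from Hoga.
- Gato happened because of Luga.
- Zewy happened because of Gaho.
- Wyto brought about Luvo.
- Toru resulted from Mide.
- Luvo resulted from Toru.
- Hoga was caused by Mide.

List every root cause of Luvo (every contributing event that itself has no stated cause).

Tracing upstream from Luvo: Luvo ← Buho ← Zeka.
A separate upstream branch: Luvo ← Wyto.
Each of those chain origins has no stated cause.

Wyto, Zeka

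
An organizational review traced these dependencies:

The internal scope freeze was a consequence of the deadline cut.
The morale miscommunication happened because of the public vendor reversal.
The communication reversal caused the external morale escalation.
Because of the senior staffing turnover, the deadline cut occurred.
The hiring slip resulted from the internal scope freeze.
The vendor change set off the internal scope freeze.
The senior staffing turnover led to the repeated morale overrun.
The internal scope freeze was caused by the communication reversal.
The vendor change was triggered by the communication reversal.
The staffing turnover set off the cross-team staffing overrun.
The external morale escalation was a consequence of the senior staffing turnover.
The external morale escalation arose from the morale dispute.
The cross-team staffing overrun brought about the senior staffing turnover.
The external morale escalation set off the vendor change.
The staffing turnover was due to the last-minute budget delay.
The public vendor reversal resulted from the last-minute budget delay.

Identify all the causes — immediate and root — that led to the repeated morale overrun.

Immediate cause of the repeated morale overrun: the senior staffing turnover.
Further upstream: the last-minute budget delay, the staffing turnover, the cross-team staffing overrun.

the cross-team staffing overrun, the last-minute budget delay, the senior staffing turnover, the staffing turnover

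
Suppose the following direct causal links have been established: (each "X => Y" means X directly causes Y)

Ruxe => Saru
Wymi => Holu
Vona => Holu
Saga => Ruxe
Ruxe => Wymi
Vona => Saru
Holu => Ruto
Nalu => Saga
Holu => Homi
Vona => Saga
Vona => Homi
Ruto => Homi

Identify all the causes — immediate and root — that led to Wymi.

Nalu, Ruxe, Saga, Vona

Immediate cause of Wymi: Ruxe.
Further upstream: Vona, Saga, Nalu.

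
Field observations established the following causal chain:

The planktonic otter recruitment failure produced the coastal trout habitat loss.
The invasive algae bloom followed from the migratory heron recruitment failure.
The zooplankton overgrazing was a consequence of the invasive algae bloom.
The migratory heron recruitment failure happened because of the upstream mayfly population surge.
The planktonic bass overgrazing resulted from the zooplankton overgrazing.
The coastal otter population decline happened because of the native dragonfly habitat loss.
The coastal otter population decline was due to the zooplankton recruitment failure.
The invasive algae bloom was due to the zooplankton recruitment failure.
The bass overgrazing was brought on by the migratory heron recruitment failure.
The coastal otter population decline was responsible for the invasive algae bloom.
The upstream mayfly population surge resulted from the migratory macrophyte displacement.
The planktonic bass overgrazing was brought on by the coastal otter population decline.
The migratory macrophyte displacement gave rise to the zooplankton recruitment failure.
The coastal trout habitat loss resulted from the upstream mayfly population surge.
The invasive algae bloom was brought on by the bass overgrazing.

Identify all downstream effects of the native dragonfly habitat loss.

the coastal otter population decline, the invasive algae bloom, the planktonic bass overgrazing, the zooplankton overgrazing

Direct effects: the coastal otter population decline.
2 steps out: the invasive algae bloom, the planktonic bass overgrazing.
3 steps out: the zooplankton overgrazing.
Not reachable from it: the planktonic otter recruitment failure, the migratory macrophyte displacement, the upstream mayfly population surge, the coastal trout habitat loss, the migratory heron recruitment failure, the zooplankton recruitment failure, the bass overgrazing.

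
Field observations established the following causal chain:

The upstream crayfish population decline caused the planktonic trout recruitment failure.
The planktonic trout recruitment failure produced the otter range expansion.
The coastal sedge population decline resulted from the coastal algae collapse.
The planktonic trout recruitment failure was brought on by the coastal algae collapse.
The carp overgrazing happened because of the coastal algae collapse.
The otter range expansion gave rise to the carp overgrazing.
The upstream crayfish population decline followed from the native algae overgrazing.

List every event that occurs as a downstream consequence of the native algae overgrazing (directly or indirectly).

Direct effects: the upstream crayfish population decline.
2 steps out: the planktonic trout recruitment failure.
3 steps out: the otter range expansion.
4 steps out: the carp overgrazing.
Not reachable from it: the coastal algae collapse, the coastal sedge population decline.

the carp overgrazing, the otter range expansion, the planktonic trout recruitment failure, the upstream crayfish population decline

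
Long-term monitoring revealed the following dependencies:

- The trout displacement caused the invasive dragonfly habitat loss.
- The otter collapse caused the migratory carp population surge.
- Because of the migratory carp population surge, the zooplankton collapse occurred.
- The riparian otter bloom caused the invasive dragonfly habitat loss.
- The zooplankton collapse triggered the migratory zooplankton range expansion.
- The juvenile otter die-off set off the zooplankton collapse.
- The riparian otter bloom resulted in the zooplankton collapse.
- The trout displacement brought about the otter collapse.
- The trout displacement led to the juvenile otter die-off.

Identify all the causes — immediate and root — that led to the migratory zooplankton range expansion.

the juvenile otter die-off, the migratory carp population surge, the otter collapse, the riparian otter bloom, the trout displacement, the zooplankton collapse

Immediate cause of the migratory zooplankton range expansion: the zooplankton collapse.
Further upstream: the trout displacement, the juvenile otter die-off, the otter collapse, the riparian otter bloom, the migratory carp population surge.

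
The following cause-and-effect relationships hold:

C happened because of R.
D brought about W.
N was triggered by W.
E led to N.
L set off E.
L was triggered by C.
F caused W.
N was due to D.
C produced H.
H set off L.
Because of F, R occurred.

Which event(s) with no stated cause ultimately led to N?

Tracing upstream from N: N ← W ← F.
A separate upstream branch: N ← D.
Each of those chain origins has no stated cause.

D, F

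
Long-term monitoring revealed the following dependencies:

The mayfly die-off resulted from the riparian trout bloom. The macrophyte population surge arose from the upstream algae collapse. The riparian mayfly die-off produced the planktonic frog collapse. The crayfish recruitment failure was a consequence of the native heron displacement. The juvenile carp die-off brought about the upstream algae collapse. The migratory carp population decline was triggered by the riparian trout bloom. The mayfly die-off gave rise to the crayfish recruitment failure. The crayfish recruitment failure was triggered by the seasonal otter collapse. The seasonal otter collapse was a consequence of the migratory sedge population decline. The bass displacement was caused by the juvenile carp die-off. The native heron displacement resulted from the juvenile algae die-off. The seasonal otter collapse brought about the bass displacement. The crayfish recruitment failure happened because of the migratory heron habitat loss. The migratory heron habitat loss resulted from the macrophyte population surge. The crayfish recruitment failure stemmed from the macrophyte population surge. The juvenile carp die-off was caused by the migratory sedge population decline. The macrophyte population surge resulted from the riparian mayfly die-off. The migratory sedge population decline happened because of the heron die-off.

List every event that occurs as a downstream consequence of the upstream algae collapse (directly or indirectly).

Direct effects: the macrophyte population surge.
2 steps out: the migratory heron habitat loss, the crayfish recruitment failure.
Not reachable from it: the juvenile algae die-off, the riparian trout bloom, the migratory carp population decline, the heron die-off, the migratory sedge population decline, the juvenile carp die-off, the riparian mayfly die-off, the seasonal otter collapse, the bass displacement, the mayfly die-off, the planktonic frog collapse, the native heron displacement.

the crayfish recruitment failure, the macrophyte population surge, the migratory heron habitat loss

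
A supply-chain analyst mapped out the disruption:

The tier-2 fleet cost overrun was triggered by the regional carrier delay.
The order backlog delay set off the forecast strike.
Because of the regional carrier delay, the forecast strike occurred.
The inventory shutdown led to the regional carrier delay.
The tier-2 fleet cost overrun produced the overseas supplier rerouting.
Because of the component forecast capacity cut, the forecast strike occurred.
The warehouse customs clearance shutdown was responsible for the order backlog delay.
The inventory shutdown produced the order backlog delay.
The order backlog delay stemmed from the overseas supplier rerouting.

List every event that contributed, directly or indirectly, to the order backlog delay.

the inventory shutdown, the overseas supplier rerouting, the regional carrier delay, the tier-2 fleet cost overrun, the warehouse customs clearance shutdown

Immediate causes of the order backlog delay: the inventory shutdown, the warehouse customs clearance shutdown, the overseas supplier rerouting.
Further upstream: the regional carrier delay, the tier-2 fleet cost overrun.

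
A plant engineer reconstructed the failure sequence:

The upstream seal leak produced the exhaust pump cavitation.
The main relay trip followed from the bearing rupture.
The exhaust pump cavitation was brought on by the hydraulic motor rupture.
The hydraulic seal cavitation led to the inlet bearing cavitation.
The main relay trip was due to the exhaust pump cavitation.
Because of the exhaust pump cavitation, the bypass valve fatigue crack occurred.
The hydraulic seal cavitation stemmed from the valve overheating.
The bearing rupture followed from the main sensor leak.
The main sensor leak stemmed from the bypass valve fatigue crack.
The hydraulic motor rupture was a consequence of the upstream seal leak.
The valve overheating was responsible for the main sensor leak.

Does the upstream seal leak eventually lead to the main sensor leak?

Yes

There is a causal chain: the upstream seal leak → the exhaust pump cavitation → the bypass valve fatigue crack → the main sensor leak.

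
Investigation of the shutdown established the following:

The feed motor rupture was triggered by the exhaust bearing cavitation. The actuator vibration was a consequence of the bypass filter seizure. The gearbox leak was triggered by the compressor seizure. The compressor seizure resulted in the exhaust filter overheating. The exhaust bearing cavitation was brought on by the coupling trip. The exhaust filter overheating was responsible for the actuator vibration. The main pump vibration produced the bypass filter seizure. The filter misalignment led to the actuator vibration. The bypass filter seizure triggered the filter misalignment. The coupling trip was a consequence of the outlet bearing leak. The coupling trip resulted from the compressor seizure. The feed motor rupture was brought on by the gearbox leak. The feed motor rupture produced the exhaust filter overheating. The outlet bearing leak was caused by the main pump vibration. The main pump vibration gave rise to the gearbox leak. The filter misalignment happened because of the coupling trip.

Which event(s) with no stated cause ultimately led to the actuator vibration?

Tracing upstream from the actuator vibration: the actuator vibration ← the bypass filter seizure ← the main pump vibration.
A separate upstream branch: the actuator vibration ← the exhaust filter overheating ← the compressor seizure.
Each of those chain origins has no stated cause.

the compressor seizure, the main pump vibration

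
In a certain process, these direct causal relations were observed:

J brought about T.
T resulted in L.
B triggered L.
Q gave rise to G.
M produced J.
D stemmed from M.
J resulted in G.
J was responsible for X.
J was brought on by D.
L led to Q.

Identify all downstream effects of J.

Direct effects: X, T, G.
2 steps out: L.
3 steps out: Q.
Not reachable from it: M, D, B.

G, L, Q, T, X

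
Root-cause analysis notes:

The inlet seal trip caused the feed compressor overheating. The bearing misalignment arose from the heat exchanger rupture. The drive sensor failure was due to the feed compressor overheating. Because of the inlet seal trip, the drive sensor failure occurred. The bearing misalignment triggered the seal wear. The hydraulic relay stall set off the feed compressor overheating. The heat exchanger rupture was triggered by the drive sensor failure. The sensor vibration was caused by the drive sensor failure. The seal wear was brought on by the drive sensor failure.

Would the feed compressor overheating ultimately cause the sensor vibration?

There is a causal chain: the feed compressor overheating → the drive sensor failure → the sensor vibration.

Yes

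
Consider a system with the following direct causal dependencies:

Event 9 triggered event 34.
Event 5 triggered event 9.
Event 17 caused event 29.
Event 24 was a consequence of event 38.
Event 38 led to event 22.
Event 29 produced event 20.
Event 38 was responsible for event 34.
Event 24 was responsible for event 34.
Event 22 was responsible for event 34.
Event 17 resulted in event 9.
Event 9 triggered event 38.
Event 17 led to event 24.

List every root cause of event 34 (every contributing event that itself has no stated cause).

Tracing upstream from event 34: event 34 ← event 9 ← event 17.
A separate upstream branch: event 34 ← event 9 ← event 5.
Each of those chain origins has no stated cause.

event 17, event 5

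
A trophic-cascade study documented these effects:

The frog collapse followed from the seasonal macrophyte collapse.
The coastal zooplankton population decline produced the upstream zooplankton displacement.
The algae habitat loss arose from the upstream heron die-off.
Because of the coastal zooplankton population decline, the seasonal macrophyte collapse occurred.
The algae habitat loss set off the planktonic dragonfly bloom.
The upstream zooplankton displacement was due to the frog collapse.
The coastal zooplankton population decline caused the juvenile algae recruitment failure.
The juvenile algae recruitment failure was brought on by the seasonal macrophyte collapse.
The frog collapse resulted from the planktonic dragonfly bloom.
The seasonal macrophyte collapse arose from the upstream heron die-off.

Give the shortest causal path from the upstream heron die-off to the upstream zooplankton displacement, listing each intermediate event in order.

the upstream heron die-off → the seasonal macrophyte collapse → the frog collapse → the upstream zooplankton displacement

the upstream heron die-off → the seasonal macrophyte collapse
the seasonal macrophyte collapse → the frog collapse
the frog collapse → the upstream zooplankton displacement
Length: 3 steps.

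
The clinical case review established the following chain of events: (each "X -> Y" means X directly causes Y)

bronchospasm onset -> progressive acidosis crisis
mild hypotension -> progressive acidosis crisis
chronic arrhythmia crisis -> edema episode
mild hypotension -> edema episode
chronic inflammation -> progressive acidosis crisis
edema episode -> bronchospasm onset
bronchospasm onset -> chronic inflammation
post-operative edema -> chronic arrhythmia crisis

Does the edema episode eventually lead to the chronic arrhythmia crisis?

The edema episode leads to the bronchospasm onset, the chronic inflammation, the progressive acidosis crisis; the chronic arrhythmia crisis is not among them.

No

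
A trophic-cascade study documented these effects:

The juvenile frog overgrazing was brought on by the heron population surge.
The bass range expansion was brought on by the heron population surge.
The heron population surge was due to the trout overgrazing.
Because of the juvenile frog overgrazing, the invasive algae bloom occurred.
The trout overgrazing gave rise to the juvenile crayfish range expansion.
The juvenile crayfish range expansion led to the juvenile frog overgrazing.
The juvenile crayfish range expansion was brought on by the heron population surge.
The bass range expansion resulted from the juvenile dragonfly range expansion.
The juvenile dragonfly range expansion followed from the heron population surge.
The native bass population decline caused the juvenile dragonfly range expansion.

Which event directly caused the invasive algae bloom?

the juvenile frog overgrazing

Upstream contributors include the trout overgrazing, the heron population surge, the juvenile crayfish range expansion, but only the juvenile frog overgrazing feeds directly into the invasive algae bloom.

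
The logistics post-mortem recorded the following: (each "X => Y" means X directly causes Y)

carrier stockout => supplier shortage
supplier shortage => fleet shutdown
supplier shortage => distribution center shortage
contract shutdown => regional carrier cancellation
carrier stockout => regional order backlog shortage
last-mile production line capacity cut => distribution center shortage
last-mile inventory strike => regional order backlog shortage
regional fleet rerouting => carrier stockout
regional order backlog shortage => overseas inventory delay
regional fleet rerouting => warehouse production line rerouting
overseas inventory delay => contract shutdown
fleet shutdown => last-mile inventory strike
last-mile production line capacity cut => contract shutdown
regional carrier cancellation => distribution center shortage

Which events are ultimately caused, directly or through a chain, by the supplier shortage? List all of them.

the contract shutdown, the distribution center shortage, the fleet shutdown, the last-mile inventory strike, the overseas inventory delay, the regional carrier cancellation, the regional order backlog shortage

Direct effects: the fleet shutdown, the distribution center shortage.
2 steps out: the last-mile inventory strike.
3 steps out: the regional order backlog shortage.
4 steps out: the overseas inventory delay.
5 steps out: the contract shutdown.
6 steps out: the regional carrier cancellation.
Not reachable from it: the regional fleet rerouting, the warehouse production line rerouting, the carrier stockout, the last-mile production line capacity cut.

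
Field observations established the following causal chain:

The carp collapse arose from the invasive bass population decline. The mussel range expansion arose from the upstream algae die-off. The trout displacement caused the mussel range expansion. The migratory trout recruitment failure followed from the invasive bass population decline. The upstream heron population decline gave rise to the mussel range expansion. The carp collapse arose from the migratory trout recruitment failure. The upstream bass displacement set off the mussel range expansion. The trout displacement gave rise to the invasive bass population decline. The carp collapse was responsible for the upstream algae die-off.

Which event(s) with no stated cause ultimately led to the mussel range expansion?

Tracing upstream from the mussel range expansion: the mussel range expansion ← the trout displacement.
A separate upstream branch: the mussel range expansion ← the upstream heron population decline.
A separate upstream branch: the mussel range expansion ← the upstream bass displacement.
Each of those chain origins has no stated cause.

the trout displacement, the upstream bass displacement, the upstream heron population decline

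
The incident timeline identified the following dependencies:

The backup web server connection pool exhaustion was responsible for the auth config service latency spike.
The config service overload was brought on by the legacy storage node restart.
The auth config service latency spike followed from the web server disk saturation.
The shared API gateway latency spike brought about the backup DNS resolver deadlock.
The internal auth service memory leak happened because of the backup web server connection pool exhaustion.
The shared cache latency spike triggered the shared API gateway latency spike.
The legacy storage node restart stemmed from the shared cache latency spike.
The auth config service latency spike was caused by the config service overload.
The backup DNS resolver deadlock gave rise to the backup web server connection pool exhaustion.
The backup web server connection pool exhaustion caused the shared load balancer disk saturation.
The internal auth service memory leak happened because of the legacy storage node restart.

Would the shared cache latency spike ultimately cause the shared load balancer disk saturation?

There is a causal chain: the shared cache latency spike → the shared API gateway latency spike → the backup DNS resolver deadlock → the backup web server connection pool exhaustion → the shared load balancer disk saturation.

Yes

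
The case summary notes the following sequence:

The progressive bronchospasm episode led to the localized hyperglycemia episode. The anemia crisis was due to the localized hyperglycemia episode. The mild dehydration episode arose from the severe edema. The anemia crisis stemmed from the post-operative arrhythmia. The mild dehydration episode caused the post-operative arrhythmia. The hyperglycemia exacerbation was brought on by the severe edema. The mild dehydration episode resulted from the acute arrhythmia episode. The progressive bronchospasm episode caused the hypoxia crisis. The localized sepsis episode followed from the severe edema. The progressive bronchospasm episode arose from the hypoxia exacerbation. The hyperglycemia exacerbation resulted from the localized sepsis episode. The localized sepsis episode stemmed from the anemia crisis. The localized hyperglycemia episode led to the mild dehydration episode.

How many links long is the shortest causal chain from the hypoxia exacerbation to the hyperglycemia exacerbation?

Shortest chain: the hypoxia exacerbation → the progressive bronchospasm episode → the localized hyperglycemia episode → the anemia crisis → the localized sepsis episode → the hyperglycemia exacerbation.

5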